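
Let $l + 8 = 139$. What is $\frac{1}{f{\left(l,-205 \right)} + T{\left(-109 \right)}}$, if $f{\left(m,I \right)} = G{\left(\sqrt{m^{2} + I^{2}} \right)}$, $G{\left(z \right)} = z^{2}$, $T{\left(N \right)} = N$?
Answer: $\frac{1}{59077} \approx 1.6927 \cdot 10^{-5}$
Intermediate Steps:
$l = 131$ ($l = -8 + 139 = 131$)
$f{\left(m,I \right)} = I^{2} + m^{2}$ ($f{\left(m,I \right)} = \left(\sqrt{m^{2} + I^{2}}\right)^{2} = \left(\sqrt{I^{2} + m^{2}}\right)^{2} = I^{2} + m^{2}$)
$\frac{1}{f{\left(l,-205 \right)} + T{\left(-109 \right)}} = \frac{1}{\left(\left(-205\right)^{2} + 131^{2}\right) - 109} = \frac{1}{\left(42025 + 17161\right) - 109} = \frac{1}{59186 - 109} = \frac{1}{59077}$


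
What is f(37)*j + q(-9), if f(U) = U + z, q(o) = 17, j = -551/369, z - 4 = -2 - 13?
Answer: -8053/369 ≈ -21.824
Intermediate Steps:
z = -11 (z = 4 + (-2 - 13) = 4 - 15 = -11)
j = -551/369 (j = -551*1/369 = -551/369 ≈ -1.4932)
f(U) = -11 + U (f(U) = U - 11 = -11 + U)
f(37)*j + q(-9) = (-11 + 37)*(-551/369) + 17 = 26*(-551/369) + 17 = -14326/369 + 17 = -8053/369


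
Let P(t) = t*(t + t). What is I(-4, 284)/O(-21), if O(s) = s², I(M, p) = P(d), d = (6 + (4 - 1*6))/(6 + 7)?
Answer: 32/74529 ≈ 0.00042936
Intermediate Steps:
d = 4/13 (d = (6 + (4 - 6))/13 = (6 - 2)*(1/13) = 4*(1/13) = 4/13 ≈ 0.30769)
P(t) = 2*t² (P(t) = t*(2*t) = 2*t²)
I(M, p) = 32/169 (I(M, p) = 2*(4/13)² = 2*(16/169) = 32/169)
I(-4, 284)/O(-21) = 32/(169*((-21)²)) = (32/169)/441 = (32/169)*(1/441) = 32/74529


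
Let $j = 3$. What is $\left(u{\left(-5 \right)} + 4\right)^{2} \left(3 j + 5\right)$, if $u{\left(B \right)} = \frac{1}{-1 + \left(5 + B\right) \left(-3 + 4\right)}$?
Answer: $126$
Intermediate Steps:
$u{\left(B \right)} = \frac{1}{4 + B}$ ($u{\left(B \right)} = \frac{1}{-1 + \left(5 + B\right) 1} = \frac{1}{-1 + \left(5 + B\right)} = \frac{1}{4 + B}$)
$\left(u{\left(-5 \right)} + 4\right)^{2} \left(3 j + 5\right) = \left(\frac{1}{4 - 5} + 4\right)^{2} \left(3 \cdot 3 + 5\right) = \left(\frac{1}{-1} + 4\right)^{2} \left(9 + 5\right) = \left(-1 + 4\right)^{2} \cdot 14 = 3^{2} \cdot 14 = 9 \cdot 14 = 126$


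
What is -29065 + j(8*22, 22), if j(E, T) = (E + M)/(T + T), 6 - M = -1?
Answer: -1278677/44 ≈ -29061.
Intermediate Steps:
M = 7 (M = 6 - 1*(-1) = 6 + 1 = 7)
j(E, T) = (7 + E)/(2*T) (j(E, T) = (E + 7)/(T + T) = (7 + E)/((2*T)) = (7 + E)*(1/(2*T)) = (7 + E)/(2*T))
-29065 + j(8*22, 22) = -29065 + (1/2)*(7 + 8*22)/22 = -29065 + (1/2)*(1/22)*(7 + 176) = -29065 + (1/2)*(1/22)*183 = -29065 + 183/44 = -1278677/44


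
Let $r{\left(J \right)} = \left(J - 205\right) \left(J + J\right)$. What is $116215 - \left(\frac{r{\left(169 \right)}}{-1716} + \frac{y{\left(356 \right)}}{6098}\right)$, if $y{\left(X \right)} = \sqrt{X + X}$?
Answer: $\frac{1278287}{11} - \frac{\sqrt{178}}{3049} \approx 1.1621 \cdot 10^{5}$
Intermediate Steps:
$y{\left(X \right)} = \sqrt{2} \sqrt{X}$ ($y{\left(X \right)} = \sqrt{2 X} = \sqrt{2} \sqrt{X}$)
$r{\left(J \right)} = 2 J \left(-205 + J\right)$ ($r{\left(J \right)} = \left(-205 + J\right) 2 J = 2 J \left(-205 + J\right)$)
$116215 - \left(\frac{r{\left(169 \right)}}{-1716} + \frac{y{\left(356 \right)}}{6098}\right) = 116215 - \left(\frac{2 \cdot 169 \left(-205 + 169\right)}{-1716} + \frac{\sqrt{2} \sqrt{356}}{6098}\right) = 116215 - \left(2 \cdot 169 \left(-36\right) \left(- \frac{1}{1716}\right) + \sqrt{2} \cdot 2 \sqrt{89} \cdot \frac{1}{6098}\right) = 116215 - \left(\left(-12168\right) \left(- \frac{1}{1716}\right) + 2 \sqrt{178} \cdot \frac{1}{6098}\right) = 116215 - \left(\frac{78}{11} + \frac{\sqrt{178}}{3049}\right) = \frac{1278287}{11} - \frac{\sqrt{178}}{3049}$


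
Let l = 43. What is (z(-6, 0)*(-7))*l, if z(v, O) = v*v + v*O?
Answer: -10836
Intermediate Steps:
z(v, O) = v² + O*v
(z(-6, 0)*(-7))*l = (-6*(0 - 6)*(-7))*43 = (-6*(-6)*(-7))*43 = (36*(-7))*43 = -252*43 = -10836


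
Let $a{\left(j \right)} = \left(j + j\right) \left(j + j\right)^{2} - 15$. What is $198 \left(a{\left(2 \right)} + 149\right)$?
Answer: $39204$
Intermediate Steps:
$a{\left(j \right)} = -15 + 8 j^{3}$ ($a{\left(j \right)} = 2 j \left(2 j\right)^{2} - 15 = 2 j 4 j^{2} - 15 = 8 j^{3} - 15 = -15 + 8 j^{3}$)
$198 \left(a{\left(2 \right)} + 149\right) = 198 \left(\left(-15 + 8 \cdot 2^{3}\right) + 149\right) = 198 \left(\left(-15 + 8 \cdot 8\right) + 149\right) = 198 \left(\left(-15 + 64\right) + 149\right) = 198 \left(49 + 149\right) = 198 \cdot 198 = 39204$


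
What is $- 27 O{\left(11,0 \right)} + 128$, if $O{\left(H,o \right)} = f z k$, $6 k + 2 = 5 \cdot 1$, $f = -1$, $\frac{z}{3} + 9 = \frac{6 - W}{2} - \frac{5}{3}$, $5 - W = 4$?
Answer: $- \frac{811}{4} \approx -202.75$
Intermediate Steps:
$W = 1$ ($W = 5 - 4 = 1$)
$z = - \frac{49}{2}$ ($z = -27 + 3 \left(\frac{6 - 1}{2} - \frac{5}{3}\right) = -27 + 3 \left(\left(6 - 1\right) \frac{1}{2} - \frac{5}{3}\right) = -27 + 3 \left(5 \cdot \frac{1}{2} - \frac{5}{3}\right) = -27 + 3 \left(\frac{5}{2} - \frac{5}{3}\right) = -27 + 3 \cdot \frac{5}{6} = -27 + \frac{5}{2} = - \frac{49}{2} \approx -24.5$)
$k = \frac{1}{2}$ ($k = - \frac{1}{3} + \frac{5 \cdot 1}{6} = - \frac{1}{3} + \frac{1}{6} \cdot 5 = - \frac{1}{3} + \frac{5}{6} = \frac{1}{2} \approx 0.5$)
$O{\left(H,o \right)} = \frac{49}{4}$ ($O{\left(H,o \right)} = \left(-1\right) \left(- \frac{49}{2}\right) \frac{1}{2} = \frac{49}{2} \cdot \frac{1}{2} = \frac{49}{4}$)
$- 27 O{\left(11,0 \right)} + 128 = \left(-27\right) \frac{49}{4} + 128 = - \frac{1323}{4} + 128 = - \frac{811}{4}$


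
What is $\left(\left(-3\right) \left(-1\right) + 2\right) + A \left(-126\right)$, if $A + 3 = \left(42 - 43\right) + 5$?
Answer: $-121$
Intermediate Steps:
$A = 1$ ($A = -3 + \left(\left(42 - 43\right) + 5\right) = -3 + \left(-1 + 5\right) = -3 + 4 = 1$)
$\left(\left(-3\right) \left(-1\right) + 2\right) + A \left(-126\right) = \left(\left(-3\right) \left(-1\right) + 2\right) + 1 \left(-126\right) = \left(3 + 2\right) - 126 = 5 - 126 = -121$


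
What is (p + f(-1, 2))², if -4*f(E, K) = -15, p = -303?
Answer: 1432809/16 ≈ 89551.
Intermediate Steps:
f(E, K) = 15/4 (f(E, K) = -¼*(-15) = 15/4)
(p + f(-1, 2))² = (-303 + 15/4)² = (-1197/4)² = 1432809/16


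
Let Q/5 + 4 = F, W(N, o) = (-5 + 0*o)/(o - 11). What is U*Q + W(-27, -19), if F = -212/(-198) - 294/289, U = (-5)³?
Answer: 141154537/57222 ≈ 2466.8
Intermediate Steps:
U = -125
W(N, o) = -5/(-11 + o) (W(N, o) = (-5 + 0)/(-11 + o) = -5/(-11 + o))
F = 1528/28611 (F = -212*(-1/198) - 294*1/289 = 106/99 - 294/289 = 1528/28611 ≈ 0.053406)
Q = -564580/28611 (Q = -20 + 5*(1528/28611) = -20 + 7640/28611 = -564580/28611 ≈ -19.733)
U*Q + W(-27, -19) = -125*(-564580/28611) - 5/(-11 - 19) = 70572500/28611 - 5/(-30) = 70572500/28611 - 5*(-1/30) = 70572500/28611 + ⅙ = 141154537/57222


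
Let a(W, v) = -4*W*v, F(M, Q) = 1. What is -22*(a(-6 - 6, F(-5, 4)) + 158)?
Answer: -4532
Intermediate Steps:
a(W, v) = -4*W*v
-22*(a(-6 - 6, F(-5, 4)) + 158) = -22*(-4*(-6 - 6)*1 + 158) = -22*(-4*(-12)*1 + 158) = -22*(48 + 158) = -22*206 = -4532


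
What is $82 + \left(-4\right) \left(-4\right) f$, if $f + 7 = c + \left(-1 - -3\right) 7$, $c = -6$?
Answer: $98$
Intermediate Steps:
$f = 1$ ($f = -7 - \left(6 - \left(-1 - -3\right) 7\right) = -7 - \left(6 - \left(-1 + 3\right) 7\right) = -7 + \left(-6 + 2 \cdot 7\right) = -7 + \left(-6 + 14\right) = -7 + 8 = 1$)
$82 + \left(-4\right) \left(-4\right) f = 82 + \left(-4\right) \left(-4\right) 1 = 82 + 16 \cdot 1 = 82 + 16 = 98$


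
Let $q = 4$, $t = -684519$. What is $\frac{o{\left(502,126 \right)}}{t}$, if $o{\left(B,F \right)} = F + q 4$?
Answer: $- \frac{142}{684519} \approx -0.00020744$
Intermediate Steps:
$o{\left(B,F \right)} = 16 + F$ ($o{\left(B,F \right)} = F + 4 \cdot 4 = F + 16 = 16 + F$)
$\frac{o{\left(502,126 \right)}}{t} = \frac{16 + 126}{-684519} = 142 \left(- \frac{1}{684519}\right) = - \frac{142}{684519}$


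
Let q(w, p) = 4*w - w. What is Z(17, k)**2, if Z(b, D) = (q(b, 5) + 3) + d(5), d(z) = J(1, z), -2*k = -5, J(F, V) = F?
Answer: 3025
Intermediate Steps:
q(w, p) = 3*w
k = 5/2 (k = -1/2*(-5) = 5/2 ≈ 2.5000)
d(z) = 1
Z(b, D) = 4 + 3*b (Z(b, D) = (3*b + 3) + 1 = (3 + 3*b) + 1 = 4 + 3*b)
Z(17, k)**2 = (4 + 3*17)**2 = (4 + 51)**2 = 55**2 = 3025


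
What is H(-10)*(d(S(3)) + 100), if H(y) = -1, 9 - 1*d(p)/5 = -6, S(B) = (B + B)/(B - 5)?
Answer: -175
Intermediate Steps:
S(B) = 2*B/(-5 + B) (S(B) = (2*B)/(-5 + B) = 2*B/(-5 + B))
d(p) = 75 (d(p) = 45 - 5*(-6) = 45 + 30 = 75)
H(-10)*(d(S(3)) + 100) = -(75 + 100) = -1*175 = -175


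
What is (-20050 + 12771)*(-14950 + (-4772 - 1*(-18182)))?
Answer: 11209660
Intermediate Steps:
(-20050 + 12771)*(-14950 + (-4772 - 1*(-18182))) = -7279*(-14950 + (-4772 + 18182)) = -7279*(-14950 + 13410) = -7279*(-1540) = 11209660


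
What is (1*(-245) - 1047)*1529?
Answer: -1975468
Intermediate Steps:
(1*(-245) - 1047)*1529 = (-245 - 1047)*1529 = -1292*1529 = -1975468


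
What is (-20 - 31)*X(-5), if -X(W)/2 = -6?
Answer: -612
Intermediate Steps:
X(W) = 12 (X(W) = -2*(-6) = 12)
(-20 - 31)*X(-5) = (-20 - 31)*12 = -51*12 = -612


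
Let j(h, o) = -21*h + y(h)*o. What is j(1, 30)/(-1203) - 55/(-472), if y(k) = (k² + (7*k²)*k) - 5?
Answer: 11199/189272 ≈ 0.059169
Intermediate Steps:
y(k) = -5 + k² + 7*k³ (y(k) = (k² + 7*k³) - 5 = -5 + k² + 7*k³)
j(h, o) = -21*h + o*(-5 + h² + 7*h³) (j(h, o) = -21*h + (-5 + h² + 7*h³)*o = -21*h + o*(-5 + h² + 7*h³))
j(1, 30)/(-1203) - 55/(-472) = (-21*1 + 30*(-5 + 1² + 7*1³))/(-1203) - 55/(-472) = (-21 + 30*(-5 + 1 + 7*1))*(-1/1203) - 55*(-1/472) = (-21 + 30*(-5 + 1 + 7))*(-1/1203) + 55/472 = (-21 + 30*3)*(-1/1203) + 55/472 = (-21 + 90)*(-1/1203) + 55/472 = 69*(-1/1203) + 55/472 = -23/401 + 55/472 = 11199/189272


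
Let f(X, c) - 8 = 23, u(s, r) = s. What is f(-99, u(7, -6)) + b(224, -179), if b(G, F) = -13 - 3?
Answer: 15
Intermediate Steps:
b(G, F) = -16
f(X, c) = 31 (f(X, c) = 8 + 23 = 31)
f(-99, u(7, -6)) + b(224, -179) = 31 - 16 = 15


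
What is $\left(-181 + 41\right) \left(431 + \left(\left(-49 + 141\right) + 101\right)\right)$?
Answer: $-87360$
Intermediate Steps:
$\left(-181 + 41\right) \left(431 + \left(\left(-49 + 141\right) + 101\right)\right) = - 140 \left(431 + \left(92 + 101\right)\right) = - 140 \left(431 + 193\right) = \left(-140\right) 624 = -87360$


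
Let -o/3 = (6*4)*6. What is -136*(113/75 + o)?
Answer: 4391032/75 ≈ 58547.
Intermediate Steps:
o = -432 (o = -3*6*4*6 = -72*6 = -3*144 = -432)
-136*(113/75 + o) = -136*(113/75 - 432) = -136*(-32287/75) = 4391032/75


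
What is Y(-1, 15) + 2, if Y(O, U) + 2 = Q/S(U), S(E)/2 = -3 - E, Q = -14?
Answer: 7/18 ≈ 0.38889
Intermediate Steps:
S(E) = -6 - 2*E (S(E) = 2*(-3 - E) = -6 - 2*E)
Y(O, U) = -2 - 14/(-6 - 2*U)
Y(-1, 15) + 2 = (1 - 2*15)/(3 + 15) + 2 = (1 - 30)/18 + 2 = (1/18)*(-29) + 2 = -29/18 + 2 = 7/18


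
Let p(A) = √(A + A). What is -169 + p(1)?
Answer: -169 + √2 ≈ -167.59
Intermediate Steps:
p(A) = √2*√A (p(A) = √(2*A) = √2*√A)
-169 + p(1) = -169 + √2*√1 = -169 + √2*1 = -169 + √2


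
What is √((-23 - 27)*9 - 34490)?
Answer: 2*I*√8735 ≈ 186.92*I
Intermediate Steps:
√((-23 - 27)*9 - 34490) = √(-50*9 - 34490) = √(-450 - 34490) = √(-34940) = 2*I*√8735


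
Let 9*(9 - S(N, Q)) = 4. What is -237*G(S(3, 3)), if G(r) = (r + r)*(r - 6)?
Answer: -279818/27 ≈ -10364.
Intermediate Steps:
S(N, Q) = 77/9 (S(N, Q) = 9 - ⅑*4 = 9 - 4/9 = 77/9)
G(r) = 2*r*(-6 + r) (G(r) = (2*r)*(-6 + r) = 2*r*(-6 + r))
-237*G(S(3, 3)) = -474*77*(-6 + 77/9)/9 = -474*77*23/(9*9) = -237*3542/81 = -279818/27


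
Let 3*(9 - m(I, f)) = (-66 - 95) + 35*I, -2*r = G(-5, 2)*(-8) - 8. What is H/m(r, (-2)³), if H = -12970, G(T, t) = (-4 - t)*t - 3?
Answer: -6485/358 ≈ -18.115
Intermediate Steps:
G(T, t) = -3 + t*(-4 - t) (G(T, t) = t*(-4 - t) - 3 = -3 + t*(-4 - t))
r = -56 (r = -((-3 - 1*2² - 4*2)*(-8) - 8)/2 = -((-3 - 1*4 - 8)*(-8) - 8)/2 = -((-3 - 4 - 8)*(-8) - 8)/2 = -(-15*(-8) - 8)/2 = -(120 - 8)/2 = -½*112 = -56)
m(I, f) = 188/3 - 35*I/3 (m(I, f) = 9 - ((-66 - 95) + 35*I)/3 = 9 - (-161 + 35*I)/3 = 9 + (161/3 - 35*I/3) = 188/3 - 35*I/3)
H/m(r, (-2)³) = -12970/(188/3 - 35/3*(-56)) = -12970/(188/3 + 1960/3) = -12970/716 = -12970*1/716 = -6485/358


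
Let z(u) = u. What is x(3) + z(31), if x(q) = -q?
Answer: 28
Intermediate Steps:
x(3) + z(31) = -1*3 + 31 = -3 + 31 = 28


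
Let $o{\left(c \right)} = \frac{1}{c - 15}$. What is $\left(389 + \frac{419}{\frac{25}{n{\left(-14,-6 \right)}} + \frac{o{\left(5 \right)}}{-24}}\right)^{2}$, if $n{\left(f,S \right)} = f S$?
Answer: $\frac{90228745161}{28561} \approx 3.1592 \cdot 10^{6}$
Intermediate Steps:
$o{\left(c \right)} = \frac{1}{-15 + c}$
$n{\left(f,S \right)} = S f$
$\left(389 + \frac{419}{\frac{25}{n{\left(-14,-6 \right)}} + \frac{o{\left(5 \right)}}{-24}}\right)^{2} = \left(389 + \frac{419}{\frac{25}{\left(-6\right) \left(-14\right)} + \frac{1}{\left(-15 + 5\right) \left(-24\right)}}\right)^{2} = \left(389 + \frac{419}{\frac{25}{84} + \frac{1}{-10} \left(- \frac{1}{24}\right)}\right)^{2} = \left(389 + \frac{419}{25 \cdot \frac{1}{84} - - \frac{1}{240}}\right)^{2} = \left(389 + \frac{419}{\frac{25}{84} + \frac{1}{240}}\right)^{2} = \left(389 + \frac{419}{\frac{169}{560}}\right)^{2} = \left(389 + 419 \cdot \frac{560}{169}\right)^{2} = \left(389 + \frac{234640}{169}\right)^{2} = \left(\frac{300381}{169}\right)^{2} = \frac{90228745161}{28561}$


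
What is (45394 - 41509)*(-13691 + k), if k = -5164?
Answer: -73251675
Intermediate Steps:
(45394 - 41509)*(-13691 + k) = (45394 - 41509)*(-13691 - 5164) = 3885*(-18855) = -73251675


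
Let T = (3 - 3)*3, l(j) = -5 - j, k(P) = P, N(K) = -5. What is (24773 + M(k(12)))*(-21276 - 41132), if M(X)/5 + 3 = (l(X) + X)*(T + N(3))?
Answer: -1552898264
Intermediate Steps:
T = 0 (T = 0*3 = 0)
M(X) = 110 (M(X) = -15 + 5*(((-5 - X) + X)*(0 - 5)) = -15 + 5*(-5*(-5)) = -15 + 5*25 = -15 + 125 = 110)
(24773 + M(k(12)))*(-21276 - 41132) = (24773 + 110)*(-21276 - 41132) = 24883*(-62408) = -1552898264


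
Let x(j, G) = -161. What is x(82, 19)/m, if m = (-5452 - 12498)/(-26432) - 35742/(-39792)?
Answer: -1763926304/17281239 ≈ -102.07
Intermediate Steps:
m = 17281239/10956064 (m = -17950*(-1/26432) - 35742*(-1/39792) = 8975/13216 + 5957/6632 = 17281239/10956064 ≈ 1.5773)
x(82, 19)/m = -161/17281239/10956064 = -161*10956064/17281239 = -1763926304/17281239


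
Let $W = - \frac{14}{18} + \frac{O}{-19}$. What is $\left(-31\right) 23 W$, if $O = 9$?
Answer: $\frac{152582}{171} \approx 892.29$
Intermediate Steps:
$W = - \frac{214}{171}$ ($W = - \frac{14}{18} + \frac{9}{-19} = \left(-14\right) \frac{1}{18} + 9 \left(- \frac{1}{19}\right) = - \frac{7}{9} - \frac{9}{19} = - \frac{214}{171} \approx -1.2515$)
$\left(-31\right) 23 W = \left(-31\right) 23 \left(- \frac{214}{171}\right) = \left(-713\right) \left(- \frac{214}{171}\right) = \frac{152582}{171}$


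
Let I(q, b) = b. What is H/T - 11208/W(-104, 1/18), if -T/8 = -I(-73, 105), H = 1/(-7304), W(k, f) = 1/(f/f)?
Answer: -68765114881/6135360 ≈ -11208.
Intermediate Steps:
W(k, f) = 1 (W(k, f) = 1/1 = 1)
H = -1/7304 ≈ -0.00013691
T = 840 (T = -(-8)*105 = -8*(-105) = 840)
H/T - 11208/W(-104, 1/18) = -1/7304/840 - 11208/1 = -1/7304*1/840 - 11208*1 = -1/6135360 - 11208 = -68765114881/6135360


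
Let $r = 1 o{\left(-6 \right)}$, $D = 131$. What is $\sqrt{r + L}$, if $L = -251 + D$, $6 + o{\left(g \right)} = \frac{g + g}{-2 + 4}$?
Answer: $2 i \sqrt{33} \approx 11.489 i$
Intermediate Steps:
$o{\left(g \right)} = -6 + g$ ($o{\left(g \right)} = -6 + \frac{g + g}{-2 + 4} = -6 + \frac{2 g}{2} = -6 + 2 g \frac{1}{2} = -6 + g$)
$L = -120$ ($L = -251 + 131 = -120$)
$r = -12$ ($r = 1 \left(-6 - 6\right) = 1 \left(-12\right) = -12$)
$\sqrt{r + L} = \sqrt{-12 - 120} = \sqrt{-132} = 2 i \sqrt{33}$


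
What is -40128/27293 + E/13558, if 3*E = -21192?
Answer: -368426588/185019247 ≈ -1.9913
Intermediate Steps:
E = -7064 (E = (1/3)*(-21192) = -7064)
-40128/27293 + E/13558 = -40128/27293 - 7064/13558 = -40128*1/27293 - 7064*1/13558 = -40128/27293 - 3532/6779 = -368426588/185019247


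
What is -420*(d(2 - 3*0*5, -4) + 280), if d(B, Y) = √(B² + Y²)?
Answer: -117600 - 840*√5 ≈ -1.1948e+5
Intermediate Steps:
-420*(d(2 - 3*0*5, -4) + 280) = -420*(√((2 - 3*0*5)² + (-4)²) + 280) = -420*(√((2 + 0*5)² + 16) + 280) = -420*(√((2 + 0)² + 16) + 280) = -420*(√(2² + 16) + 280) = -420*(√(4 + 16) + 280) = -420*(√20 + 280) = -420*(2*√5 + 280) = -420*(280 + 2*√5) = -117600 - 840*√5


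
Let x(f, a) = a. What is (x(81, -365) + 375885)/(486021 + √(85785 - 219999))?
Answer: 12167373728/15747769777 - 75104*I*√134214/47243309331 ≈ 0.77264 - 0.0005824*I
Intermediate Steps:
(x(81, -365) + 375885)/(486021 + √(85785 - 219999)) = (-365 + 375885)/(486021 + √(85785 - 219999)) = 375520/(486021 + √(-134214)) = 375520/(486021 + I*√134214)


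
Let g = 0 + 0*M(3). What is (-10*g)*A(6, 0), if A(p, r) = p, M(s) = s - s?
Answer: 0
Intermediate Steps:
M(s) = 0
g = 0 (g = 0 + 0*0 = 0 + 0 = 0)
(-10*g)*A(6, 0) = -10*0*6 = 0*6 = 0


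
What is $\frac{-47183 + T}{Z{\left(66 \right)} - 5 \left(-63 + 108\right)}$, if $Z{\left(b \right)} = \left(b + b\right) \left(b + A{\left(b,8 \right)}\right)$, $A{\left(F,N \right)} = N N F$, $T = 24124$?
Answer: $- \frac{23059}{566055} \approx -0.040736$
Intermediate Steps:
$A{\left(F,N \right)} = F N^{2}$ ($A{\left(F,N \right)} = N^{2} F = F N^{2}$)
$Z{\left(b \right)} = 130 b^{2}$ ($Z{\left(b \right)} = \left(b + b\right) \left(b + b 8^{2}\right) = 2 b \left(b + b 64\right) = 2 b \left(b + 64 b\right) = 2 b 65 b = 130 b^{2}$)
$\frac{-47183 + T}{Z{\left(66 \right)} - 5 \left(-63 + 108\right)} = \frac{-47183 + 24124}{130 \cdot 66^{2} - 5 \left(-63 + 108\right)} = - \frac{23059}{130 \cdot 4356 - 225} = - \frac{23059}{566280 - 225} = - \frac{23059}{566055}$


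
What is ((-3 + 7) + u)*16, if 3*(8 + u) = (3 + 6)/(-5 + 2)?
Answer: -80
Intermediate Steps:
u = -9 (u = -8 + ((3 + 6)/(-5 + 2))/3 = -8 + (9/(-3))/3 = -8 + (9*(-⅓))/3 = -8 + (⅓)*(-3) = -8 - 1 = -9)
((-3 + 7) + u)*16 = ((-3 + 7) - 9)*16 = (4 - 9)*16 = -5*16 = -80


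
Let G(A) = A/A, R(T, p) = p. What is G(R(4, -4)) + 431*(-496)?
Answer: -213775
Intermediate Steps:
G(A) = 1
G(R(4, -4)) + 431*(-496) = 1 + 431*(-496) = 1 - 213776 = -213775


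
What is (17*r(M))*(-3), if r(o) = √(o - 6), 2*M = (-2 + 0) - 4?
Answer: -153*I ≈ -153.0*I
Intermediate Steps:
M = -3 (M = ((-2 + 0) - 4)/2 = (-2 - 4)/2 = (½)*(-6) = -3)
r(o) = √(-6 + o)
(17*r(M))*(-3) = (17*√(-6 - 3))*(-3) = (17*√(-9))*(-3) = (17*(3*I))*(-3) = (51*I)*(-3) = -153*I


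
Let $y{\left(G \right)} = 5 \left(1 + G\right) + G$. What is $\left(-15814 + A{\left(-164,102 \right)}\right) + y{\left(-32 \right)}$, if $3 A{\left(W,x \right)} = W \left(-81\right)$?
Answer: $-11573$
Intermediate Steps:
$A{\left(W,x \right)} = - 27 W$ ($A{\left(W,x \right)} = \frac{W \left(-81\right)}{3} = \frac{\left(-81\right) W}{3} = - 27 W$)
$y{\left(G \right)} = 5 + 6 G$ ($y{\left(G \right)} = \left(5 + 5 G\right) + G = 5 + 6 G$)
$\left(-15814 + A{\left(-164,102 \right)}\right) + y{\left(-32 \right)} = \left(-15814 - -4428\right) + \left(5 + 6 \left(-32\right)\right) = \left(-15814 + 4428\right) + \left(5 - 192\right) = -11386 - 187 = -11573$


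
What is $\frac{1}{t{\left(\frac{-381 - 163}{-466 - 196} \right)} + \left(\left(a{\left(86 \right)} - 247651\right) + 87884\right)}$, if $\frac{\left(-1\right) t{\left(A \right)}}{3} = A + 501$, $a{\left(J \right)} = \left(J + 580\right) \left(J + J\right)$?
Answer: $- \frac{331}{15464474} \approx -2.1404 \cdot 10^{-5}$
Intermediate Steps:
$a{\left(J \right)} = 2 J \left(580 + J\right)$ ($a{\left(J \right)} = \left(580 + J\right) 2 J = 2 J \left(580 + J\right)$)
$t{\left(A \right)} = -1503 - 3 A$ ($t{\left(A \right)} = - 3 \left(A + 501\right) = - 3 \left(501 + A\right) = -1503 - 3 A$)
$\frac{1}{t{\left(\frac{-381 - 163}{-466 - 196} \right)} + \left(\left(a{\left(86 \right)} - 247651\right) + 87884\right)} = \frac{1}{\left(-1503 - 3 \frac{-381 - 163}{-466 - 196}\right) + \left(\left(2 \cdot 86 \left(580 + 86\right) - 247651\right) + 87884\right)} = \frac{1}{\left(-1503 - 3 \left(- \frac{544}{-662}\right)\right) + \left(\left(2 \cdot 86 \cdot 666 - 247651\right) + 87884\right)} = \frac{1}{\left(-1503 - 3 \left(\left(-544\right) \left(- \frac{1}{662}\right)\right)\right) + \left(\left(114552 - 247651\right) + 87884\right)} = \frac{1}{\left(-1503 - \frac{816}{331}\right) + \left(-133099 + 87884\right)} = \frac{1}{\left(-1503 - \frac{816}{331}\right) - 45215} = \frac{1}{- \frac{498309}{331} - 45215} = \frac{1}{- \frac{15464474}{331}} = - \frac{331}{15464474}$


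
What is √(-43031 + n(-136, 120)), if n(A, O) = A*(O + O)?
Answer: I*√75671 ≈ 275.08*I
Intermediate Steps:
n(A, O) = 2*A*O (n(A, O) = A*(2*O) = 2*A*O)
√(-43031 + n(-136, 120)) = √(-43031 + 2*(-136)*120) = √(-43031 - 32640) = √(-75671) = I*√75671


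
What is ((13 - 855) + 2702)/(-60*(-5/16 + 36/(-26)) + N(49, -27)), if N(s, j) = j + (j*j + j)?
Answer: 6448/2693 ≈ 2.3944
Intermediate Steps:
N(s, j) = j**2 + 2*j (N(s, j) = j + (j**2 + j) = j + (j + j**2) = j**2 + 2*j)
((13 - 855) + 2702)/(-60*(-5/16 + 36/(-26)) + N(49, -27)) = ((13 - 855) + 2702)/(-60*(-5/16 + 36/(-26)) - 27*(2 - 27)) = (-842 + 2702)/(-60*(-5*1/16 + 36*(-1/26)) - 27*(-25)) = 1860/(-60*(-5/16 - 18/13) + 675) = 1860/(-60*(-353/208) + 675) = 1860/(5295/52 + 675) = 1860/(40395/52) = 1860*(52/40395) = 6448/2693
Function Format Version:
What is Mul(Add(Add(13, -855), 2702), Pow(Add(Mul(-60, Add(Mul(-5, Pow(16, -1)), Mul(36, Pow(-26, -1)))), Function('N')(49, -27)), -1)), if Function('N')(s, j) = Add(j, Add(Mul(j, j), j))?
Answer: Rational(6448, 2693) ≈ 2.3944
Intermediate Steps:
Function('N')(s, j) = Add(Pow(j, 2), Mul(2, j)) (Function('N')(s, j) = Add(j, Add(Pow(j, 2), j)) = Add(j, Add(j, Pow(j, 2))) = Add(Pow(j, 2), Mul(2, j)))
Mul(Add(Add(13, -855), 2702), Pow(Add(Mul(-60, Add(Mul(-5, Pow(16, -1)), Mul(36, Pow(-26, -1)))), Function('N')(49, -27)), -1)) = Mul(Add(Add(13, -855), 2702), Pow(Add(Mul(-60, Add(Mul(-5, Pow(16, -1)), Mul(36, Pow(-26, -1)))), Mul(-27, Add(2, -27))), -1)) = Mul(Add(-842, 2702), Pow(Add(Mul(-60, Add(Mul(-5, Rational(1, 16)), Mul(36, Rational(-1, 26)))), Mul(-27, -25)), -1)) = Mul(1860, Pow(Add(Mul(-60, Add(Rational(-5, 16), Rational(-18, 13))), 675), -1)) = Mul(1860, Pow(Add(Mul(-60, Rational(-353, 208)), 675), -1)) = Mul(1860, Pow(Add(Rational(5295, 52), 675), -1)) = Mul(1860, Pow(Rational(40395, 52), -1)) = Mul(1860, Rational(52, 40395)) = Rational(6448, 2693)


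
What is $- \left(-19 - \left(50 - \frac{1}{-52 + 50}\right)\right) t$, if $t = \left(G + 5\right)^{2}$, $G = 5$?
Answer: $6950$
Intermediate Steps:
$t = 100$ ($t = \left(5 + 5\right)^{2} = 10^{2} = 100$)
$- \left(-19 - \left(50 - \frac{1}{-52 + 50}\right)\right) t = - \left(-19 - \left(50 - \frac{1}{-52 + 50}\right)\right) 100 = - \left(-19 - \left(50 - \frac{1}{-2}\right)\right) 100 = - \left(-19 - \frac{101}{2}\right) 100 = - \frac{\left(-139\right) 100}{2} = \left(-1\right) \left(-6950\right) = 6950$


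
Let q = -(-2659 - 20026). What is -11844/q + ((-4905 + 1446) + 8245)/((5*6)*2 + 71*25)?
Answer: 17367334/8325395 ≈ 2.0861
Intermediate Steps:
q = 22685 (q = -1*(-22685) = 22685)
-11844/q + ((-4905 + 1446) + 8245)/((5*6)*2 + 71*25) = -11844/22685 + ((-4905 + 1446) + 8245)/((5*6)*2 + 71*25) = -11844*1/22685 + (-3459 + 8245)/(30*2 + 1775) = -11844/22685 + 4786/(60 + 1775) = -11844/22685 + 4786/1835 = 17367334/8325395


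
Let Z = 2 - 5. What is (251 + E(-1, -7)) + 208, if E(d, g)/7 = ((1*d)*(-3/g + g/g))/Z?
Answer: 1387/3 ≈ 462.33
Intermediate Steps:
Z = -3
E(d, g) = -7*d*(1 - 3/g)/3 (E(d, g) = 7*(((1*d)*(-3/g + g/g))/(-3)) = 7*((d*(-3/g + 1))*(-⅓)) = 7*((d*(1 - 3/g))*(-⅓)) = 7*(-d*(1 - 3/g)/3) = -7*d*(1 - 3/g)/3)
(251 + E(-1, -7)) + 208 = (251 + (7/3)*(-1)*(3 - 1*(-7))/(-7)) + 208 = (251 + (7/3)*(-1)*(-⅐)*(3 + 7)) + 208 = (251 + (7/3)*(-1)*(-⅐)*10) + 208 = (251 + 10/3) + 208 = 763/3 + 208 = 1387/3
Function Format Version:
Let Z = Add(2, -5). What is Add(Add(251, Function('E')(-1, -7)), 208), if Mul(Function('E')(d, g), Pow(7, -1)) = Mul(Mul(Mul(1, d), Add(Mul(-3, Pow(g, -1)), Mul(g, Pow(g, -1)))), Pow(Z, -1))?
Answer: Rational(1387, 3) ≈ 462.33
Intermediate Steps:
Z = -3
Function('E')(d, g) = Mul(Rational(-7, 3), d, Add(1, Mul(-3, Pow(g, -1)))) (Function('E')(d, g) = Mul(7, Mul(Mul(Mul(1, d), Add(Mul(-3, Pow(g, -1)), Mul(g, Pow(g, -1)))), Pow(-3, -1))) = Mul(7, Mul(Mul(d, Add(Mul(-3, Pow(g, -1)), 1)), Rational(-1, 3))) = Mul(7, Mul(Mul(d, Add(1, Mul(-3, Pow(g, -1)))), Rational(-1, 3))) = Mul(7, Mul(Rational(-1, 3), d, Add(1, Mul(-3, Pow(g, -1))))) = Mul(Rational(-7, 3), d, Add(1, Mul(-3, Pow(g, -1)))))
Add(Add(251, Function('E')(-1, -7)), 208) = Add(Add(251, Mul(Rational(7, 3), -1, Pow(-7, -1), Add(3, Mul(-1, -7)))), 208) = Add(Add(251, Mul(Rational(7, 3), -1, Rational(-1, 7), Add(3, 7))), 208) = Add(Add(251, Mul(Rational(7, 3), -1, Rational(-1, 7), 10)), 208) = Add(Add(251, Rational(10, 3)), 208) = Add(Rational(763, 3), 208) = Rational(1387, 3)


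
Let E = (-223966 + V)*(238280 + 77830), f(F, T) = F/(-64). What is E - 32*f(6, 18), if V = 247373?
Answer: 7399186773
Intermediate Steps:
f(F, T) = -F/64 (f(F, T) = F*(-1/64) = -F/64)
E = 7399186770 (E = (-223966 + 247373)*(238280 + 77830) = 23407*316110 = 7399186770)
E - 32*f(6, 18) = 7399186770 - 32*(-1/64*6) = 7399186770 - 32*(-3)/32 = 7399186770 - 1*(-3) = 7399186770 + 3 = 7399186773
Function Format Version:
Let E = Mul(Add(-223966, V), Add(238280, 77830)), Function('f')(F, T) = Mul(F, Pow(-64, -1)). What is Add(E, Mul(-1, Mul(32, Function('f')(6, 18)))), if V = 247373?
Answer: 7399186773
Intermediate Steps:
Function('f')(F, T) = Mul(Rational(-1, 64), F) (Function('f')(F, T) = Mul(F, Rational(-1, 64)) = Mul(Rational(-1, 64), F))
E = 7399186770 (E = Mul(Add(-223966, 247373), Add(238280, 77830)) = Mul(23407, 316110) = 7399186770)
Add(E, Mul(-1, Mul(32, Function('f')(6, 18)))) = Add(7399186770, Mul(-1, Mul(32, Mul(Rational(-1, 64), 6)))) = Add(7399186770, Mul(-1, Mul(32, Rational(-3, 32)))) = Add(7399186770, Mul(-1, -3)) = Add(7399186770, 3) = 7399186773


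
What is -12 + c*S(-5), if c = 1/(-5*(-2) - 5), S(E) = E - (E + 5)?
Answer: -13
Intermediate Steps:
S(E) = -5 (S(E) = E - (5 + E) = E + (-5 - E) = -5)
c = 1/5 (c = 1/(10 - 5) = 1/5 ≈ 0.20000)
-12 + c*S(-5) = -12 + (1/5)*(-5) = -12 - 1 = -13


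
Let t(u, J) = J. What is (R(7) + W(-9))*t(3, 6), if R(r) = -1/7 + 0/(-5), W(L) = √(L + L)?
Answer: -6/7 + 18*I*√2 ≈ -0.85714 + 25.456*I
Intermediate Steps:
W(L) = √2*√L (W(L) = √(2*L) = √2*√L)
R(r) = -⅐ (R(r) = -1*⅐ + 0*(-⅕) = -⅐ + 0 = -⅐)
(R(7) + W(-9))*t(3, 6) = (-⅐ + √2*√(-9))*6 = (-⅐ + √2*(3*I))*6 = (-⅐ + 3*I*√2)*6 = -6/7 + 18*I*√2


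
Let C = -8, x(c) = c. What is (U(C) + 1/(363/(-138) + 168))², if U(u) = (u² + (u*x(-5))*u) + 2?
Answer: 3733134065424/57866449 ≈ 64513.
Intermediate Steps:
U(u) = 2 - 4*u² (U(u) = (u² + (u*(-5))*u) + 2 = (u² + (-5*u)*u) + 2 = (u² - 5*u²) + 2 = -4*u² + 2 = 2 - 4*u²)
(U(C) + 1/(363/(-138) + 168))² = ((2 - 4*(-8)²) + 1/(363/(-138) + 168))² = ((2 - 4*64) + 1/(363*(-1/138) + 168))² = ((2 - 256) + 1/(-121/46 + 168))² = (-254 + 1/(7607/46))² = (-254 + 46/7607)² = (-1932132/7607)² = 3733134065424/57866449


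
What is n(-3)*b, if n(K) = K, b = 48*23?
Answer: -3312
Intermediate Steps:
b = 1104
n(-3)*b = -3*1104 = -3312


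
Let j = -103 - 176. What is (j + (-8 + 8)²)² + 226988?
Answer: 304829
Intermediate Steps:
j = -279
(j + (-8 + 8)²)² + 226988 = (-279 + (-8 + 8)²)² + 226988 = (-279 + 0²)² + 226988 = (-279 + 0)² + 226988 = (-279)² + 226988 = 77841 + 226988 = 304829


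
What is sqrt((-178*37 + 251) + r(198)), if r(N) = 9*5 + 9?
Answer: I*sqrt(6281) ≈ 79.253*I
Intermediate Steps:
r(N) = 54 (r(N) = 45 + 9 = 54)
sqrt((-178*37 + 251) + r(198)) = sqrt((-178*37 + 251) + 54) = sqrt((-6586 + 251) + 54) = sqrt(-6335 + 54) = sqrt(-6281) = I*sqrt(6281)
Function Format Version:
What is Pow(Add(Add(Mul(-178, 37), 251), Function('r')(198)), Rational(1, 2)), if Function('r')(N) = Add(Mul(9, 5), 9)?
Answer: Mul(I, Pow(6281, Rational(1, 2))) ≈ Mul(79.253, I)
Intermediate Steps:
Function('r')(N) = 54 (Function('r')(N) = Add(45, 9) = 54)
Pow(Add(Add(Mul(-178, 37), 251), Function('r')(198)), Rational(1, 2)) = Pow(Add(Add(Mul(-178, 37), 251), 54), Rational(1, 2)) = Pow(Add(Add(-6586, 251), 54), Rational(1, 2)) = Pow(Add(-6335, 54), Rational(1, 2)) = Pow(-6281, Rational(1, 2)) = Mul(I, Pow(6281, Rational(1, 2)))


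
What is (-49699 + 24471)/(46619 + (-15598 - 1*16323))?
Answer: -12614/7349 ≈ -1.7164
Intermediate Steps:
(-49699 + 24471)/(46619 + (-15598 - 1*16323)) = -25228/(46619 + (-15598 - 16323)) = -25228/(46619 - 31921) = -25228/14698 = -25228*1/14698 = -12614/7349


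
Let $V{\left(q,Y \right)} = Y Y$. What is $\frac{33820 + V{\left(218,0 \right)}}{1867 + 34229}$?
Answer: $\frac{8455}{9024} \approx 0.93695$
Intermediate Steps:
$V{\left(q,Y \right)} = Y^{2}$
$\frac{33820 + V{\left(218,0 \right)}}{1867 + 34229} = \frac{33820 + 0^{2}}{1867 + 34229} = \frac{33820 + 0}{36096} = 33820 \cdot \frac{1}{36096} = \frac{8455}{9024}$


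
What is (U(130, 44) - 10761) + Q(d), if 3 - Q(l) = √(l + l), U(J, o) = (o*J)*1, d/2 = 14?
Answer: -5038 - 2*√14 ≈ -5045.5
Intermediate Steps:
d = 28 (d = 2*14 = 28)
U(J, o) = J*o (U(J, o) = (J*o)*1 = J*o)
Q(l) = 3 - √2*√l (Q(l) = 3 - √(l + l) = 3 - √(2*l) = 3 - √2*√l)
(U(130, 44) - 10761) + Q(d) = (130*44 - 10761) + (3 - √2*√28) = (5720 - 10761) + (3 - √2*2*√7) = -5041 + (3 - 2*√14) = -5038 - 2*√14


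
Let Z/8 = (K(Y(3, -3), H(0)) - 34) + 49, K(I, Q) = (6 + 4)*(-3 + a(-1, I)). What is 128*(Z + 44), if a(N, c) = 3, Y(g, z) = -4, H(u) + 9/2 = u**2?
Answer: 20992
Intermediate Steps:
H(u) = -9/2 + u**2
K(I, Q) = 0 (K(I, Q) = (6 + 4)*(-3 + 3) = 10*0 = 0)
Z = 120 (Z = 8*((0 - 34) + 49) = 8*(-34 + 49) = 8*15 = 120)
128*(Z + 44) = 128*(120 + 44) = 128*164 = 20992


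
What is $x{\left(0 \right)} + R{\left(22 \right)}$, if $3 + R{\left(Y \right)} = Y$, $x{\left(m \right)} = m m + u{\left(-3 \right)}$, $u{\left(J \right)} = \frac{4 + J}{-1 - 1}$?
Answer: $\frac{37}{2} \approx 18.5$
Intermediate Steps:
$u{\left(J \right)} = -2 - \frac{J}{2}$ ($u{\left(J \right)} = \frac{4 + J}{-2} = \left(4 + J\right) \left(- \frac{1}{2}\right) = -2 - \frac{J}{2}$)
$x{\left(m \right)} = - \frac{1}{2} + m^{2}$ ($x{\left(m \right)} = m m - \frac{1}{2} = m^{2} + \left(-2 + \frac{3}{2}\right) = m^{2} - \frac{1}{2} = - \frac{1}{2} + m^{2}$)
$R{\left(Y \right)} = -3 + Y$
$x{\left(0 \right)} + R{\left(22 \right)} = \left(- \frac{1}{2} + 0^{2}\right) + \left(-3 + 22\right) = \left(- \frac{1}{2} + 0\right) + 19 = - \frac{1}{2} + 19 = \frac{37}{2}$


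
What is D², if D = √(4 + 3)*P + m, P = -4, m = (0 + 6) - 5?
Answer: 113 - 8*√7 ≈ 91.834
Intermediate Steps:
m = 1 (m = 6 - 5 = 1)
D = 1 - 4*√7 (D = √(4 + 3)*(-4) + 1 = √7*(-4) + 1 = -4*√7 + 1 = 1 - 4*√7 ≈ -9.5830)
D² = (1 - 4*√7)²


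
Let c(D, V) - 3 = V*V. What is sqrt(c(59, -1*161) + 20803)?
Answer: sqrt(46727) ≈ 216.16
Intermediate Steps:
c(D, V) = 3 + V**2 (c(D, V) = 3 + V*V = 3 + V**2)
sqrt(c(59, -1*161) + 20803) = sqrt((3 + (-1*161)**2) + 20803) = sqrt((3 + (-161)**2) + 20803) = sqrt((3 + 25921) + 20803) = sqrt(25924 + 20803) = sqrt(46727)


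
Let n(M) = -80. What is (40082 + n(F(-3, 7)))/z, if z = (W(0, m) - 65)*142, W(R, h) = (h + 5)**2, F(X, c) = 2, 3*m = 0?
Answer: -20001/2840 ≈ -7.0426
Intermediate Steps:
m = 0 (m = (1/3)*0 = 0)
W(R, h) = (5 + h)**2
z = -5680 (z = ((5 + 0)**2 - 65)*142 = (5**2 - 65)*142 = (25 - 65)*142 = -40*142 = -5680)
(40082 + n(F(-3, 7)))/z = (40082 - 80)/(-5680) = 40002*(-1/5680) = -20001/2840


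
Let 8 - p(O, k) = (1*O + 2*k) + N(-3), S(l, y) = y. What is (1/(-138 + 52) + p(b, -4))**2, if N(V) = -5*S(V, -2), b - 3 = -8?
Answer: 893025/7396 ≈ 120.74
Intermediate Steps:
b = -5 (b = 3 - 8 = -5)
N(V) = 10 (N(V) = -5*(-2) = 10)
p(O, k) = -2 - O - 2*k (p(O, k) = 8 - ((1*O + 2*k) + 10) = 8 - ((O + 2*k) + 10) = 8 - (10 + O + 2*k) = 8 + (-10 - O - 2*k) = -2 - O - 2*k)
(1/(-138 + 52) + p(b, -4))**2 = (1/(-138 + 52) + (-2 - 1*(-5) - 2*(-4)))**2 = (1/(-86) + (-2 + 5 + 8))**2 = (-1/86 + 11)**2 = (945/86)**2 = 893025/7396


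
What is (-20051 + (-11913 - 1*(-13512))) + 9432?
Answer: -9020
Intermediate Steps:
(-20051 + (-11913 - 1*(-13512))) + 9432 = (-20051 + (-11913 + 13512)) + 9432 = (-20051 + 1599) + 9432 = -18452 + 9432 = -9020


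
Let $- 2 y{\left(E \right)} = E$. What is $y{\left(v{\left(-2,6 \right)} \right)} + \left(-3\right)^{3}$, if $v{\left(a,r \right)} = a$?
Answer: $-26$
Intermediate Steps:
$y{\left(E \right)} = - \frac{E}{2}$
$y{\left(v{\left(-2,6 \right)} \right)} + \left(-3\right)^{3} = \left(- \frac{1}{2}\right) \left(-2\right) + \left(-3\right)^{3} = 1 - 27 = -26$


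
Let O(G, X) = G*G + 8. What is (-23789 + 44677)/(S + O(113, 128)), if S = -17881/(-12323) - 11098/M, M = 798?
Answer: 102703726776/62761691621 ≈ 1.6364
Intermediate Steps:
O(G, X) = 8 + G² (O(G, X) = G² + 8 = 8 + G²)
S = -61245808/4916877 (S = -17881/(-12323) - 11098/798 = -17881*(-1/12323) - 11098*1/798 = 17881/12323 - 5549/399 = -61245808/4916877 ≈ -12.456)
(-23789 + 44677)/(S + O(113, 128)) = (-23789 + 44677)/(-61245808/4916877 + (8 + 113²)) = 20888/(-61245808/4916877 + (8 + 12769)) = 20888/(-61245808/4916877 + 12777) = 20888/(62761691621/4916877) = 20888*(4916877/62761691621) = 102703726776/62761691621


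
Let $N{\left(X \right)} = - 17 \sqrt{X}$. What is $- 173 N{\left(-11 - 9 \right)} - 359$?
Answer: $-359 + 5882 i \sqrt{5} \approx -359.0 + 13153.0 i$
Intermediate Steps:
$- 173 N{\left(-11 - 9 \right)} - 359 = - 173 \left(- 17 \sqrt{-11 - 9}\right) - 359 = - 173 \left(- 17 \sqrt{-20}\right) - 359 = - 173 \left(- 17 \cdot 2 i \sqrt{5}\right) - 359 = - 173 \left(- 34 i \sqrt{5}\right) - 359 = 5882 i \sqrt{5} - 359 = -359 + 5882 i \sqrt{5}$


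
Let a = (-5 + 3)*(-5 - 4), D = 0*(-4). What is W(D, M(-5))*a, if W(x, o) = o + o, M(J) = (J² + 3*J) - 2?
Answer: 288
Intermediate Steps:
M(J) = -2 + J² + 3*J
D = 0
a = 18 (a = -2*(-9) = 18)
W(x, o) = 2*o
W(D, M(-5))*a = (2*(-2 + (-5)² + 3*(-5)))*18 = (2*(-2 + 25 - 15))*18 = (2*8)*18 = 16*18 = 288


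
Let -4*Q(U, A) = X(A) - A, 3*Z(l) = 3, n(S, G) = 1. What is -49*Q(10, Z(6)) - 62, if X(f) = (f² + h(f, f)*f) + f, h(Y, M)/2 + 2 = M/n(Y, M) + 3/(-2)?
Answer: -111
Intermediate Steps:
h(Y, M) = -7 + 2*M (h(Y, M) = -4 + 2*(M/1 + 3/(-2)) = -4 + 2*(M*1 + 3*(-½)) = -4 + 2*(M - 3/2) = -4 + 2*(-3/2 + M) = -4 + (-3 + 2*M) = -7 + 2*M)
Z(l) = 1 (Z(l) = (⅓)*3 = 1)
X(f) = f + f² + f*(-7 + 2*f) (X(f) = (f² + (-7 + 2*f)*f) + f = (f² + f*(-7 + 2*f)) + f = f + f² + f*(-7 + 2*f))
Q(U, A) = A/4 - 3*A*(-2 + A)/4 (Q(U, A) = -(3*A*(-2 + A) - A)/4 = -(-A + 3*A*(-2 + A))/4 = A/4 - 3*A*(-2 + A)/4)
-49*Q(10, Z(6)) - 62 = -49*(7 - 3*1)/4 - 62 = -49*(7 - 3)/4 - 62 = -49*4/4 - 62 = -49*1 - 62 = -49 - 62 = -111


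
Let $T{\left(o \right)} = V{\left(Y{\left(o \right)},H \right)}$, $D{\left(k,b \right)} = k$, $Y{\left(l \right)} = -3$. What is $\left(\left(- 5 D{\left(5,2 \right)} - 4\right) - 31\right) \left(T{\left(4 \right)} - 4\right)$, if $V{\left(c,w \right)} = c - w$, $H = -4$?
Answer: $180$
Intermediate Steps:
$T{\left(o \right)} = 1$ ($T{\left(o \right)} = -3 - -4 = -3 + 4 = 1$)
$\left(\left(- 5 D{\left(5,2 \right)} - 4\right) - 31\right) \left(T{\left(4 \right)} - 4\right) = \left(\left(\left(-5\right) 5 - 4\right) - 31\right) \left(1 - 4\right) = \left(\left(-25 - 4\right) - 31\right) \left(1 - 4\right) = \left(-29 - 31\right) \left(-3\right) = \left(-60\right) \left(-3\right) = 180$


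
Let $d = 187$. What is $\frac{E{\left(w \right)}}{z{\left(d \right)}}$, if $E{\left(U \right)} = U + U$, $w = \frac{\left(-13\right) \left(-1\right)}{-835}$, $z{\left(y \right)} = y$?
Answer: $- \frac{26}{156145} \approx -0.00016651$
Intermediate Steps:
$w = - \frac{13}{835}$ ($w = 13 \left(- \frac{1}{835}\right) = - \frac{13}{835} \approx -0.015569$)
$E{\left(U \right)} = 2 U$
$\frac{E{\left(w \right)}}{z{\left(d \right)}} = \frac{2 \left(- \frac{13}{835}\right)}{187} = \left(- \frac{26}{835}\right) \frac{1}{187} = - \frac{26}{156145}$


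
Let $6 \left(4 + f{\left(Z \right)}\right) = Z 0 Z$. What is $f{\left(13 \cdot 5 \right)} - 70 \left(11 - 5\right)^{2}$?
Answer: $-2524$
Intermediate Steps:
$f{\left(Z \right)} = -4$ ($f{\left(Z \right)} = -4 + \frac{Z 0 Z}{6} = -4 + \frac{0 Z}{6} = -4 + \frac{1}{6} \cdot 0 = -4 + 0 = -4$)
$f{\left(13 \cdot 5 \right)} - 70 \left(11 - 5\right)^{2} = -4 - 70 \left(11 - 5\right)^{2} = -4 - 70 \cdot 6^{2} = -4 - 2520 = -2524$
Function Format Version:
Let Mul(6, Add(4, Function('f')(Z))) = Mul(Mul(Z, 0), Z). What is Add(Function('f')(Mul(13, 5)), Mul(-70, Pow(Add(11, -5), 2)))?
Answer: -2524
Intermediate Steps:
Function('f')(Z) = -4 (Function('f')(Z) = Add(-4, Mul(Rational(1, 6), Mul(Mul(Z, 0), Z))) = Add(-4, Mul(Rational(1, 6), Mul(0, Z))) = Add(-4, Mul(Rational(1, 6), 0)) = Add(-4, 0) = -4)
Add(Function('f')(Mul(13, 5)), Mul(-70, Pow(Add(11, -5), 2))) = Add(-4, Mul(-70, Pow(Add(11, -5), 2))) = Add(-4, Mul(-70, Pow(6, 2))) = Add(-4, Mul(-70, 36)) = Add(-4, -2520) = -2524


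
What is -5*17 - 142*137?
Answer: -19539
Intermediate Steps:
-5*17 - 142*137 = -85 - 19454 = -19539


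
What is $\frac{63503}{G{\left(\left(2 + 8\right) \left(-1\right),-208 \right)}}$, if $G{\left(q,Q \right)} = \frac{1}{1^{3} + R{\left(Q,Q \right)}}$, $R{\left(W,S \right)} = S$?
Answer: $-13145121$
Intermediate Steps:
$G{\left(q,Q \right)} = \frac{1}{1 + Q}$ ($G{\left(q,Q \right)} = \frac{1}{1^{3} + Q} = \frac{1}{1 + Q}$)
$\frac{63503}{G{\left(\left(2 + 8\right) \left(-1\right),-208 \right)}} = \frac{63503}{\frac{1}{1 - 208}} = \frac{63503}{\frac{1}{-207}} = \frac{63503}{- \frac{1}{207}} = 63503 \left(-207\right) = -13145121$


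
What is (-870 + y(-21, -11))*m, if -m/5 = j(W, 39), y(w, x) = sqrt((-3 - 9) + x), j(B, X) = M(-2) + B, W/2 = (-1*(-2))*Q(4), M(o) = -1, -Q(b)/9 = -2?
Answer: 308850 - 355*I*sqrt(23) ≈ 3.0885e+5 - 1702.5*I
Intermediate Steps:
Q(b) = 18 (Q(b) = -9*(-2) = 18)
W = 72 (W = 2*(-1*(-2)*18) = 2*(2*18) = 2*36 = 72)
j(B, X) = -1 + B
y(w, x) = sqrt(-12 + x)
m = -355 (m = -5*(-1 + 72) = -5*71 = -355)
(-870 + y(-21, -11))*m = (-870 + sqrt(-12 - 11))*(-355) = (-870 + sqrt(-23))*(-355) = (-870 + I*sqrt(23))*(-355) = 308850 - 355*I*sqrt(23)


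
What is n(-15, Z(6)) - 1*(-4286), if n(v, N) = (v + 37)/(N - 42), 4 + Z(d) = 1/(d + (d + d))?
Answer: 3544126/827 ≈ 4285.5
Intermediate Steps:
Z(d) = -4 + 1/(3*d) (Z(d) = -4 + 1/(d + (d + d)) = -4 + 1/(d + 2*d) = -4 + 1/(3*d))
n(v, N) = (37 + v)/(-42 + N)
n(-15, Z(6)) - 1*(-4286) = (37 - 15)/(-42 + (-4 + (⅓)/6)) - 1*(-4286) = 22/(-42 + (-4 + (⅓)*(⅙))) + 4286 = 22/(-42 + (-4 + 1/18)) + 4286 = 22/(-42 - 71/18) + 4286 = 22/(-827/18) + 4286 = -18/827*22 + 4286 = -396/827 + 4286 = 3544126/827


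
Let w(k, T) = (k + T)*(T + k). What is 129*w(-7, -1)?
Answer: 8256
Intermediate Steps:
w(k, T) = (T + k)**2 (w(k, T) = (T + k)*(T + k) = (T + k)**2)
129*w(-7, -1) = 129*(-1 - 7)**2 = 129*(-8)**2 = 129*64 = 8256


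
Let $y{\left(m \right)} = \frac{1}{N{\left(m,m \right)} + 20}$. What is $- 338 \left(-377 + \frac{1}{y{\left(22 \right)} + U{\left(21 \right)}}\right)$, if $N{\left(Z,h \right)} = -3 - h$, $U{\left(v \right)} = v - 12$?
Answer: $\frac{2802527}{22} \approx 1.2739 \cdot 10^{5}$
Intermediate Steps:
$U{\left(v \right)} = -12 + v$
$y{\left(m \right)} = \frac{1}{17 - m}$ ($y{\left(m \right)} = \frac{1}{\left(-3 - m\right) + 20} = \frac{1}{17 - m}$)
$- 338 \left(-377 + \frac{1}{y{\left(22 \right)} + U{\left(21 \right)}}\right) = - 338 \left(-377 + \frac{1}{- \frac{1}{-17 + 22} + \left(-12 + 21\right)}\right) = - 338 \left(-377 + \frac{1}{- \frac{1}{5} + 9}\right) = - 338 \left(-377 + \frac{1}{\frac{44}{5}}\right) = - 338 \left(-377 + \frac{5}{44}\right) = \left(-338\right) \left(- \frac{16583}{44}\right) = \frac{2802527}{22}$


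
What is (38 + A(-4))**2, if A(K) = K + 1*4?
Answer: 1444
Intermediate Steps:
A(K) = 4 + K (A(K) = K + 4 = 4 + K)
(38 + A(-4))**2 = (38 + (4 - 4))**2 = (38 + 0)**2 = 38**2 = 1444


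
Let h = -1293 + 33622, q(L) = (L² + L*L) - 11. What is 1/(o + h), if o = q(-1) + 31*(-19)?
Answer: 1/31731 ≈ 3.1515e-5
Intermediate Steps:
q(L) = -11 + 2*L² (q(L) = (L² + L²) - 11 = 2*L² - 11 = -11 + 2*L²)
h = 32329
o = -598 (o = (-11 + 2*(-1)²) + 31*(-19) = (-11 + 2*1) - 589 = (-11 + 2) - 589 = -9 - 589 = -598)
1/(o + h) = 1/(-598 + 32329) = 1/31731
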